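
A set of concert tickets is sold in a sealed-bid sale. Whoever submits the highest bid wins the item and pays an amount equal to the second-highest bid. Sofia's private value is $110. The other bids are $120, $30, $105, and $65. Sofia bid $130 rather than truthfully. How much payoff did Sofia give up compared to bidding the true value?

The highest competing bid is $120.
Bidding truthfully at $110: the top bid is $120 (a rival), so Sofia loses. Payoff = $0.
Bidding $130: Sofia has the top bid, wins, and pays the second-highest bid $120. Payoff = $110 − $120 = -$10.
Regret = truthful payoff − actual payoff = $0 − -$10 = $10.
Deviating from a truthful bid can only lose payoff in a second-price auction — never gain.

Regret: $10.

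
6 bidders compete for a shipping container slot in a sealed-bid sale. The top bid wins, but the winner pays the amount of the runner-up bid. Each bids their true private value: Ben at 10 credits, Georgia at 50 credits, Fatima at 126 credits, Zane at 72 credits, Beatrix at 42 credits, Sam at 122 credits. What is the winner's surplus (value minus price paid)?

Bids in descending order: Fatima 126 credits; Sam 122 credits; Zane 72 credits; Georgia 50 credits; Beatrix 42 credits; Ben 10 credits.
Fatima wins with the top bid and pays the second-highest, 122 credits.
Surplus = 126 credits − 122 credits = 4 credits.

4 credits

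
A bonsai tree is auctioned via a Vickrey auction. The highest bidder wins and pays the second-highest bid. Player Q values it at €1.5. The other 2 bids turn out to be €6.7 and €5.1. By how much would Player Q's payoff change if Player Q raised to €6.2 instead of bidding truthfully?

The highest competing bid is €6.7.
Bidding truthfully at €1.5: the top bid is €6.7 (a rival), so Player Q loses. Payoff = €0.0.
Bidding €6.2: the top bid is €6.7 (a rival), so Player Q loses. Payoff = €0.0.
Change = €0.0 − €0.0 = €0.0.

Payoff change: €0.0.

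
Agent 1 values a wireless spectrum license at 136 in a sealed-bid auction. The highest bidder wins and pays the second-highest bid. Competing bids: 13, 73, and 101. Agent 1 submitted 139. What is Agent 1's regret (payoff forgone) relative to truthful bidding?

0

The highest competing bid is 101.
Bidding truthfully at 136: Agent 1 has the top bid, wins, and pays the second-highest bid 101. Payoff = 136 − 101 = 35.
Bidding 139: Agent 1 has the top bid, wins, and pays the second-highest bid 101. Payoff = 136 − 101 = 35.
Regret = truthful payoff − actual payoff = 35 − 35 = 0.
The bid only affects whether you win, not the price — here both bids land on the same side of the top rival bid, so the deviation is payoff-neutral.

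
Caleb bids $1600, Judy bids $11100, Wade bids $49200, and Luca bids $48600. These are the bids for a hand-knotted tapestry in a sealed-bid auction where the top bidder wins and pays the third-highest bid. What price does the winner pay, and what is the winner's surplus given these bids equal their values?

Price $11100; surplus $38100.

Ordered from highest: Wade $49200, then Luca $48600, then Judy $11100, then Caleb $1600.
Wade is the highest bidder, so Wade wins.
Under the third-price rule, the price is the third-highest bid: $11100.
Surplus = $49200 − $11100 = $38100.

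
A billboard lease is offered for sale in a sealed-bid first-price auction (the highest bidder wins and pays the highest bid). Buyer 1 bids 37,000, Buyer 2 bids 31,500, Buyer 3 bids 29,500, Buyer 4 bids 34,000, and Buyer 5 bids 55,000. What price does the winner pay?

Bids in descending order: Buyer 5 55,000, then Buyer 1 37,000, then Buyer 4 34,000, then Buyer 2 31,500, then Buyer 3 29,500.
Buyer 5 is the highest bidder, so Buyer 5 wins.
Under the first-price rule, the price is the highest bid: 55,000.

The winner pays 55,000.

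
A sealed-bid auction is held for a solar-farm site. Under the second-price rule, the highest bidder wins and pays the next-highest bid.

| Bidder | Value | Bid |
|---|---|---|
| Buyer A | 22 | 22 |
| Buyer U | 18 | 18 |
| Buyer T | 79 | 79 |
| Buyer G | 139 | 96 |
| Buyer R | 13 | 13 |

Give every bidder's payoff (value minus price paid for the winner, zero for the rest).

Payoffs: Buyer A 0, Buyer U 0, Buyer T 0, Buyer G 60, Buyer R 0.

Sorted high to low: Buyer G 96 > Buyer T 79 > Buyer A 22 > Buyer U 18 > Buyer R 13.
Buyer G has the top bid and wins; the price is the second-highest bid, 79.
Buyer G's payoff = 139 − 79 = 60. All other bidders lose, so their payoff is 0.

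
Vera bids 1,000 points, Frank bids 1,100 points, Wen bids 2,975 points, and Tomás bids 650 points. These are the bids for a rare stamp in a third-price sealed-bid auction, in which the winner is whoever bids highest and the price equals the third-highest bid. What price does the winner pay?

Sorted high to low: Wen 2,975 points, then Frank 1,100 points, then Vera 1,000 points, then Tomás 650 points.
Wen is the highest bidder, so Wen wins.
Under the third-price rule, the price is the third-highest bid: 1,000 points.

The winner pays 1,000 points.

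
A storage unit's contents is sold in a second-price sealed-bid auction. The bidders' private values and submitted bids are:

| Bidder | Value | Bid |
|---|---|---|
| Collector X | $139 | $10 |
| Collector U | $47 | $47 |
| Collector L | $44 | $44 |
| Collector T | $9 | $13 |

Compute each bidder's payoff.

Bids in descending order: Collector U $47 > Collector L $44 > Collector T $13 > Collector X $10.
Collector U has the top bid and wins; the price is the second-highest bid, $44.
Collector U's payoff = $47 − $44 = $3. All other bidders lose, so their payoff is 0.

Collector X $0, Collector U $3, Collector L $0, Collector T $0.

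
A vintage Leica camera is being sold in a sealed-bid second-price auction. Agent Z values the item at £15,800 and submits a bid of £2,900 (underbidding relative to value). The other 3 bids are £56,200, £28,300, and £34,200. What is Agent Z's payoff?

Highest competing bid: £56,200.
Agent Z's bid £2,900 is not the highest, so Agent Z loses, pays nothing, and earns zero payoff.

Payoff = £0.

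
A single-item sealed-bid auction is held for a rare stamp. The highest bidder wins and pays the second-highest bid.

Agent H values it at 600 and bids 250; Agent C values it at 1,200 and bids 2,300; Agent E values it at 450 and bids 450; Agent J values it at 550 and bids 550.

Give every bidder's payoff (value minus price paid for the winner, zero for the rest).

Bids in descending order: Agent C 2,300, then Agent J 550, then Agent E 450, then Agent H 250.
Agent C has the top bid and wins; the price is the second-highest bid, 550.
Agent C's payoff = 1,200 − 550 = 650. All other bidders lose, so their payoff is 0.

Agent H 0, Agent C 650, Agent E 0, Agent J 0.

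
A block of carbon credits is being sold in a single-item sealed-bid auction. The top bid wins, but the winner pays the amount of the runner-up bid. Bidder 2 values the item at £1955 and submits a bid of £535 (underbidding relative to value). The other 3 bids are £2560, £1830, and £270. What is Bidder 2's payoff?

The bidder's payoff: £0.

Highest competing bid: £2560.
Bidder 2's bid £535 is not the highest, so Bidder 2 loses, pays nothing, and earns zero payoff.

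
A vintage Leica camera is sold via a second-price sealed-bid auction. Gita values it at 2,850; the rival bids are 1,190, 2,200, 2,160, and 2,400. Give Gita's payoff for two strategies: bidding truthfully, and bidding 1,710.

The highest competing bid is 2,400.
Bidding truthfully at 2,850: Gita has the top bid, wins, and pays the second-highest bid 2,400. Payoff = 2,850 − 2,400 = 450.
Bidding 1,710: the top bid is 2,400 (a rival), so Gita loses. Payoff = 0.

(a) 450  (b) 0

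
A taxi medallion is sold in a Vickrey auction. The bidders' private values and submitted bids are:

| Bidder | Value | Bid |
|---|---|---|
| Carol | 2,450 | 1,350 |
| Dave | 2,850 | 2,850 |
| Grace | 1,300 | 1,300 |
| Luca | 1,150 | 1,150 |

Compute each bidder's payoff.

Ranking the bids: Dave 2,850; Carol 1,350; Grace 1,300; Luca 1,150.
Dave has the top bid and wins; the price is the second-highest bid, 1,350.
Dave's payoff = 2,850 − 1,350 = 1,500. All other bidders lose, so their payoff is 0.

Payoffs: Carol 0, Dave 1,500, Grace 0, Luca 0.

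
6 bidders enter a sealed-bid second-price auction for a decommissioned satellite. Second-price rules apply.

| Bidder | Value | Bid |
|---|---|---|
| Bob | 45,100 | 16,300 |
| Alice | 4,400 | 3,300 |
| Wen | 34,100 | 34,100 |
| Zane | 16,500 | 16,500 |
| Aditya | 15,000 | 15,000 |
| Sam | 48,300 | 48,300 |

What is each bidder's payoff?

Bob 0, Alice 0, Wen 0, Zane 0, Aditya 0, Sam 14,200.

Sorted high to low: Sam 48,300, then Wen 34,100, then Zane 16,500, then Bob 16,300, then Aditya 15,000, then Alice 3,300.
Sam has the top bid and wins; the price is the second-highest bid, 34,100.
Sam's payoff = 48,300 − 34,100 = 14,200. All other bidders lose, so their payoff is 0.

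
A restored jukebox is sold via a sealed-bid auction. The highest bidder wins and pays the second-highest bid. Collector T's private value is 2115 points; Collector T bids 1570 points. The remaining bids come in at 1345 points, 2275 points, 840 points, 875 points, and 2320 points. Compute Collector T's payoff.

Collector T's payoff: 0 points.

Highest competing bid: 2320 points.
Collector T's bid 1570 points is not the highest, so Collector T loses, pays nothing, and earns zero payoff.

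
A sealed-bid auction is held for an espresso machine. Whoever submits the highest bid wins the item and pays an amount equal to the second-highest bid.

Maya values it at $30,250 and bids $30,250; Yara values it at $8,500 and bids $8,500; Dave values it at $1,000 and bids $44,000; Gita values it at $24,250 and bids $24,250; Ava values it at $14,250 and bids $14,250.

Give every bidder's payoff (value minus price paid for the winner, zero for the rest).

Payoffs: Maya $0, Yara $0, Dave -$29,250, Gita $0, Ava $0.

Ordered from highest: Dave $44,000 > Maya $30,250 > Gita $24,250 > Ava $14,250 > Yara $8,500.
Dave has the top bid and wins; the price is the second-highest bid, $30,250.
Dave's payoff = $1,000 − $30,250 = -$29,250. All other bidders lose, so their payoff is 0.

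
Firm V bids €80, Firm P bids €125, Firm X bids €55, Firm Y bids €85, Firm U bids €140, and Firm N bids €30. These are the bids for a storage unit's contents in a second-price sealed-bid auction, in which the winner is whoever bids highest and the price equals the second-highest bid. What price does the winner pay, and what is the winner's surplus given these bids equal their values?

The winner pays €125 for a surplus of €15.

Bids in descending order: Firm U €140 > Firm P €125 > Firm Y €85 > Firm V €80 > Firm X €55 > Firm N €30.
Firm U is the highest bidder, so Firm U wins.
Under the second-price rule, the price is the second-highest bid: €125.
Surplus = €140 − €125 = €15.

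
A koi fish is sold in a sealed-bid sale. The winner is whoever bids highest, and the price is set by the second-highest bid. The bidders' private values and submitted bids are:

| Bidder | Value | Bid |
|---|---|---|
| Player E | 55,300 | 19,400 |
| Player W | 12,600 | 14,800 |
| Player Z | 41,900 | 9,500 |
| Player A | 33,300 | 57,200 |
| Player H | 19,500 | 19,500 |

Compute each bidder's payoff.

Sorted high to low: Player A 57,200 > Player H 19,500 > Player E 19,400 > Player W 14,800 > Player Z 9,500.
Player A has the top bid and wins; the price is the second-highest bid, 19,500.
Player A's payoff = 33,300 − 19,500 = 13,800. All other bidders lose, so their payoff is 0.

Player E 0, Player W 0, Player Z 0, Player A 13,800, Player H 0.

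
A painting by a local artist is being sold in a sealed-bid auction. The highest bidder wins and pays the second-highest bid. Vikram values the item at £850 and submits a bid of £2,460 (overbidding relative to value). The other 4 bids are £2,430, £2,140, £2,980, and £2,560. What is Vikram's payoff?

Highest competing bid: £2,980.
Vikram's bid £2,460 is not the highest, so Vikram loses, pays nothing, and earns zero payoff.

£0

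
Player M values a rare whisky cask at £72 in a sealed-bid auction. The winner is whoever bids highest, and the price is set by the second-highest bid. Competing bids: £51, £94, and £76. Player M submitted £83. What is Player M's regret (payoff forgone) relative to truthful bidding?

The highest competing bid is £94.
Bidding truthfully at £72: the top bid is £94 (a rival), so Player M loses. Payoff = £0.
Bidding £83: the top bid is £94 (a rival), so Player M loses. Payoff = £0.
Regret = truthful payoff − actual payoff = £0 − £0 = £0.

Regret: £0.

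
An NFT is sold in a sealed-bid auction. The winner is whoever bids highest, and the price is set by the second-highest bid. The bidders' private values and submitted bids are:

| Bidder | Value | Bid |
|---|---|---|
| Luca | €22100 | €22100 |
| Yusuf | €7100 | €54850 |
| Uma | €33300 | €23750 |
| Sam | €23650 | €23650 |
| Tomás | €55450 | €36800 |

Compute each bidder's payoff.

Payoffs: Luca €0, Yusuf -€29700, Uma €0, Sam €0, Tomás €0.

Ordered from highest: Yusuf €54850; Tomás €36800; Uma €23750; Sam €23650; Luca €22100.
Yusuf has the top bid and wins; the price is the second-highest bid, €36800.
Yusuf's payoff = €7100 − €36800 = -€29700. All other bidders lose, so their payoff is 0.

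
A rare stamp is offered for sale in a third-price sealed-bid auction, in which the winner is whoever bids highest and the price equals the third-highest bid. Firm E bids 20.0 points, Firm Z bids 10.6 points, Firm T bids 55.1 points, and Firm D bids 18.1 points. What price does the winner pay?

The winner pays 18.1 points.

Bids in descending order: Firm T 55.1 points, then Firm E 20.0 points, then Firm D 18.1 points, then Firm Z 10.6 points.
Firm T is the highest bidder, so Firm T wins.
Under the third-price rule, the price is the third-highest bid: 18.1 points.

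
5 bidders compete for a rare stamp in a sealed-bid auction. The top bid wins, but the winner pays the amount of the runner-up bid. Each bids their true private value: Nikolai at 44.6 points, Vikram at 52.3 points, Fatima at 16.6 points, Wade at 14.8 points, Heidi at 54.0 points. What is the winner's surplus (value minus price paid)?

Sorted high to low: Heidi 54.0 points, then Vikram 52.3 points, then Nikolai 44.6 points, then Fatima 16.6 points, then Wade 14.8 points.
Heidi wins with the top bid and pays the second-highest, 52.3 points.
Surplus = 54.0 points − 52.3 points = 1.7 points.

Surplus = 1.7 points.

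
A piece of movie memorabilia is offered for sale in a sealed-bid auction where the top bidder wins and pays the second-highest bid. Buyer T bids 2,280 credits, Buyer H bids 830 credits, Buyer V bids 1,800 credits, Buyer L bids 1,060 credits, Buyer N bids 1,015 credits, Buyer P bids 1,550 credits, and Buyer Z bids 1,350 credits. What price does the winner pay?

Price paid: 1,800 credits.

Ordered from highest: Buyer T 2,280 credits; Buyer V 1,800 credits; Buyer P 1,550 credits; Buyer Z 1,350 credits; Buyer L 1,060 credits; Buyer N 1,015 credits; Buyer H 830 credits.
Buyer T is the highest bidder, so Buyer T wins.
Under the second-price rule, the price is the second-highest bid: 1,800 credits.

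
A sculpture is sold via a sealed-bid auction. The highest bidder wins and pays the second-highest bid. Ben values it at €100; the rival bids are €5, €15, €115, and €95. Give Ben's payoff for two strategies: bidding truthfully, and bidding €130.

The highest competing bid is €115.
Bidding truthfully at €100: the top bid is €115 (a rival), so Ben loses. Payoff = €0.
Bidding €130: Ben has the top bid, wins, and pays the second-highest bid €115. Payoff = €100 − €115 = -€15.
Deviating from a truthful bid can only lose payoff in a second-price auction — never gain.

(a) €0  (b) -€15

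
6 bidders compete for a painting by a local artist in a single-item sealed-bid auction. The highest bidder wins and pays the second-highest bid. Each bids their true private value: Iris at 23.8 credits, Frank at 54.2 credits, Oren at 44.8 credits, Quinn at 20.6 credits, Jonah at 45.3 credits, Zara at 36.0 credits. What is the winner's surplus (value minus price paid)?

Ranking the bids: Frank 54.2 credits; Jonah 45.3 credits; Oren 44.8 credits; Zara 36.0 credits; Iris 23.8 credits; Quinn 20.6 credits.
Frank wins with the top bid and pays the second-highest, 45.3 credits.
Surplus = 54.2 credits − 45.3 credits = 8.9 credits.

Winner's surplus: 8.9 credits.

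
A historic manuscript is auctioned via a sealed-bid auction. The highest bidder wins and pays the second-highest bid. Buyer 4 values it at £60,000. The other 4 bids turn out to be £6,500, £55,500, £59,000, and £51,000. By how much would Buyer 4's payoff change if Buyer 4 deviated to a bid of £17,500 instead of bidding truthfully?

The highest competing bid is £59,000.
Bidding truthfully at £60,000: Buyer 4 has the top bid, wins, and pays the second-highest bid £59,000. Payoff = £60,000 − £59,000 = £1,000.
Bidding £17,500: the top bid is £59,000 (a rival), so Buyer 4 loses. Payoff = £0.
Change = £0 − £1,000 = -£1,000.
Deviating from a truthful bid can only lose payoff in a second-price auction — never gain.

Payoff change: -£1,000.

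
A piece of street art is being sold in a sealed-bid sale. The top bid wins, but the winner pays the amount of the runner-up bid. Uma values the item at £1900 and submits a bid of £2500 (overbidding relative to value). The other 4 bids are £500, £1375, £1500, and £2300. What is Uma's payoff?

Highest competing bid: £2300.
Uma's bid £2500 is the highest overall, so Uma wins and pays the second-highest bid, £2300.
Payoff = value − price = £1900 − £2300 = -£400.

Uma's payoff: -£400.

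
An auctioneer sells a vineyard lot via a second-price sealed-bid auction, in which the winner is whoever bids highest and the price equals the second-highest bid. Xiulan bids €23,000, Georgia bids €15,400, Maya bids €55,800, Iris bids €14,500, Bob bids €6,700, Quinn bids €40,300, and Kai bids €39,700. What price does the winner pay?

€40,300

Bids in descending order: Maya €55,800, then Quinn €40,300, then Kai €39,700, then Xiulan €23,000, then Georgia €15,400, then Iris €14,500, then Bob €6,700.
Maya is the highest bidder, so Maya wins.
Under the second-price rule, the price is the second-highest bid: €40,300.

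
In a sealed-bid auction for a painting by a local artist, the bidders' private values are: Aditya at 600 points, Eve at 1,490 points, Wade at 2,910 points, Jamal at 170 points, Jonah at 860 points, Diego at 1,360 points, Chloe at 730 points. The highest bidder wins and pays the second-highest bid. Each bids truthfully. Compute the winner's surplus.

Ordered from highest: Wade 2,910 points; Eve 1,490 points; Diego 1,360 points; Jonah 860 points; Chloe 730 points; Aditya 600 points; Jamal 170 points.
Wade wins with the top bid and pays the second-highest, 1,490 points.
Surplus = 2,910 points − 1,490 points = 1,420 points.

Winner's surplus: 1,420 points.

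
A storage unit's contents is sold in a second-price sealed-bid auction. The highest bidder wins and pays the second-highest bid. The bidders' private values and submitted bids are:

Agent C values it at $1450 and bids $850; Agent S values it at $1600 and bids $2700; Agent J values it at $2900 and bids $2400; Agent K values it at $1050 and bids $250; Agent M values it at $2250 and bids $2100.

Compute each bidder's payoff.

Payoffs: Agent C $0, Agent S -$800, Agent J $0, Agent K $0, Agent M $0.

Ordered from highest: Agent S $2700; Agent J $2400; Agent M $2100; Agent C $850; Agent K $250.
Agent S has the top bid and wins; the price is the second-highest bid, $2400.
Agent S's payoff = $1600 − $2400 = -$800. All other bidders lose, so their payoff is 0.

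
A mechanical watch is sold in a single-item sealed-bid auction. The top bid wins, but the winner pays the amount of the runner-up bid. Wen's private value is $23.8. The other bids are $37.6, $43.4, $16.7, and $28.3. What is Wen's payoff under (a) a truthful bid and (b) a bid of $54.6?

(a) $0.0  (b) -$19.6

The highest competing bid is $43.4.
Bidding truthfully at $23.8: the top bid is $43.4 (a rival), so Wen loses. Payoff = $0.0.
Bidding $54.6: Wen has the top bid, wins, and pays the second-highest bid $43.4. Payoff = $23.8 − $43.4 = -$19.6.
Deviating from a truthful bid can only lose payoff in a second-price auction — never gain.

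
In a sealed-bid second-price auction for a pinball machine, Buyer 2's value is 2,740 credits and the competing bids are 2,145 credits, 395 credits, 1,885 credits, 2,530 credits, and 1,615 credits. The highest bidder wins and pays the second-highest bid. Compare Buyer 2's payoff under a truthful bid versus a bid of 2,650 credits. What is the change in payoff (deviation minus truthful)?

0 credits

The highest competing bid is 2,530 credits.
Bidding truthfully at 2,740 credits: Buyer 2 has the top bid, wins, and pays the second-highest bid 2,530 credits. Payoff = 2,740 credits − 2,530 credits = 210 credits.
Bidding 2,650 credits: Buyer 2 has the top bid, wins, and pays the second-highest bid 2,530 credits. Payoff = 2,740 credits − 2,530 credits = 210 credits.
Change = 210 credits − 210 credits = 0 credits.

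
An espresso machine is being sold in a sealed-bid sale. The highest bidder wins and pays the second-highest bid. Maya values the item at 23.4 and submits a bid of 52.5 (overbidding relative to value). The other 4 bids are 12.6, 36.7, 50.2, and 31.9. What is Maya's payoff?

Highest competing bid: 50.2.
Maya's bid 52.5 is the highest overall, so Maya wins and pays the second-highest bid, 50.2.
Payoff = value − price = 23.4 − 50.2 = -26.8.

-26.8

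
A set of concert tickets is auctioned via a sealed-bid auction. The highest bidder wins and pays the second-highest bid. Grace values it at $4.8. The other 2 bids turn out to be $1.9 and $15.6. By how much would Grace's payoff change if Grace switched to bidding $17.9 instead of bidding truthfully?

Payoff change: -$10.8.

The highest competing bid is $15.6.
Bidding truthfully at $4.8: the top bid is $15.6 (a rival), so Grace loses. Payoff = $0.0.
Bidding $17.9: Grace has the top bid, wins, and pays the second-highest bid $15.6. Payoff = $4.8 − $15.6 = -$10.8.
Change = -$10.8 − $0.0 = -$10.8.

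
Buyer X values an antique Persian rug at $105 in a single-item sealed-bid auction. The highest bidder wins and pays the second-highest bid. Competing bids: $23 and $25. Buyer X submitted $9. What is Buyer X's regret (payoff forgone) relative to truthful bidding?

The highest competing bid is $25.
Bidding truthfully at $105: Buyer X has the top bid, wins, and pays the second-highest bid $25. Payoff = $105 − $25 = $80.
Bidding $9: the top bid is $25 (a rival), so Buyer X loses. Payoff = $0.
Regret = truthful payoff − actual payoff = $80 − $0 = $80.
This is the dominant-strategy logic: truthful bidding weakly beats any alternative.

Regret: $80.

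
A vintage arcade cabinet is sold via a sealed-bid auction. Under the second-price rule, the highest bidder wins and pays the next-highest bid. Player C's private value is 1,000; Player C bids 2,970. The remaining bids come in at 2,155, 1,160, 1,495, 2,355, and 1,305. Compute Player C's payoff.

Highest competing bid: 2,355.
Player C's bid 2,970 is the highest overall, so Player C wins and pays the second-highest bid, 2,355.
Payoff = value − price = 1,000 − 2,355 = -1,355.
Overbidding won the item at a price above value — truthful bidding would have avoided this loss.

-1,355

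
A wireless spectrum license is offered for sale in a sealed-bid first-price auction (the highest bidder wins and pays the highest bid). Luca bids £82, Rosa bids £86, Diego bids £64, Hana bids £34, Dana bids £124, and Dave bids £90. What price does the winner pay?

The winner pays £124.

Ordered from highest: Dana £124 > Dave £90 > Rosa £86 > Luca £82 > Diego £64 > Hana £34.
Dana is the highest bidder, so Dana wins.
Under the first-price rule, the price is the highest bid: £124.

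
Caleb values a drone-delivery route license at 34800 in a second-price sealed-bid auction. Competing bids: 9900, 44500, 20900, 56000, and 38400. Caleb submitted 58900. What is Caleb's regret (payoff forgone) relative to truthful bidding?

The highest competing bid is 56000.
Bidding truthfully at 34800: the top bid is 56000 (a rival), so Caleb loses. Payoff = 0.
Bidding 58900: Caleb has the top bid, wins, and pays the second-highest bid 56000. Payoff = 34800 − 56000 = -21200.
Regret = truthful payoff − actual payoff = 0 − -21200 = 21200.

21200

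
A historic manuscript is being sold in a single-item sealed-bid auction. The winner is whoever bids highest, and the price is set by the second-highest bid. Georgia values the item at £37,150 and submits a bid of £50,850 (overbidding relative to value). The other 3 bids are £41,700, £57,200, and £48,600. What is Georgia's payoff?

Georgia's payoff: £0.

Highest competing bid: £57,200.
Georgia's bid £50,850 is not the highest, so Georgia loses, pays nothing, and earns zero payoff.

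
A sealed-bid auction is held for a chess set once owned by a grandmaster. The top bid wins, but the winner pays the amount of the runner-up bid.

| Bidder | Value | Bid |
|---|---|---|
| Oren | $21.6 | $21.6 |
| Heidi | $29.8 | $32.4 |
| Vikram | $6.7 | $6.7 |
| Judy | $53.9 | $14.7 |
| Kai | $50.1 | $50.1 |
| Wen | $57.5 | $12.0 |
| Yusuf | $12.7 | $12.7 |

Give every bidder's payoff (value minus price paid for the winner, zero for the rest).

Payoffs: Oren $0.0, Heidi $0.0, Vikram $0.0, Judy $0.0, Kai $17.7, Wen $0.0, Yusuf $0.0.

Ranking the bids: Kai $50.1 > Heidi $32.4 > Oren $21.6 > Judy $14.7 > Yusuf $12.7 > Wen $12.0 > Vikram $6.7.
Kai has the top bid and wins; the price is the second-highest bid, $32.4.
Kai's payoff = $50.1 − $32.4 = $17.7. All other bidders lose, so their payoff is 0.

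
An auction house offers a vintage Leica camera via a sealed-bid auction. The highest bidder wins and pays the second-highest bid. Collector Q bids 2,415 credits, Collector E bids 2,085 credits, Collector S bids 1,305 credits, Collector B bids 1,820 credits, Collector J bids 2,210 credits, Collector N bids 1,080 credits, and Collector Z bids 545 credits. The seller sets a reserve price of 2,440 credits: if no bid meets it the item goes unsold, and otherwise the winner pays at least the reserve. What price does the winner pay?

Ordered from highest: Collector Q 2,415 credits; Collector J 2,210 credits; Collector E 2,085 credits; Collector B 1,820 credits; Collector S 1,305 credits; Collector N 1,080 credits; Collector Z 545 credits.
The top bid 2,415 credits is below the reserve 2,440 credits, so the item goes unsold and nothing is paid.

unsold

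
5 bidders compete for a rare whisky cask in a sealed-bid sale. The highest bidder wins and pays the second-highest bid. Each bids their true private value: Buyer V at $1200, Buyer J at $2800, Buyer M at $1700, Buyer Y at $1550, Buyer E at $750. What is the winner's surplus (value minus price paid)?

Bids in descending order: Buyer J $2800; Buyer M $1700; Buyer Y $1550; Buyer V $1200; Buyer E $750.
Buyer J wins with the top bid and pays the second-highest, $1700.
Surplus = $2800 − $1700 = $1100.

Surplus = $1100.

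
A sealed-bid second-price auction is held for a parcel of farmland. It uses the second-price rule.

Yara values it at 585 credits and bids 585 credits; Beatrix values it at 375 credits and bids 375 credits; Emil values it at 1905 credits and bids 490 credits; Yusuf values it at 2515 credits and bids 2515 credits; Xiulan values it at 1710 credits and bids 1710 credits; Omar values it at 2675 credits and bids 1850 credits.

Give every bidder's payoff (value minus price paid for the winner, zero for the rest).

Yara 0 credits, Beatrix 0 credits, Emil 0 credits, Yusuf 665 credits, Xiulan 0 credits, Omar 0 credits.

Sorted high to low: Yusuf 2515 credits > Omar 1850 credits > Xiulan 1710 credits > Yara 585 credits > Emil 490 credits > Beatrix 375 credits.
Yusuf has the top bid and wins; the price is the second-highest bid, 1850 credits.
Yusuf's payoff = 2515 credits − 1850 credits = 665 credits. All other bidders lose, so their payoff is 0.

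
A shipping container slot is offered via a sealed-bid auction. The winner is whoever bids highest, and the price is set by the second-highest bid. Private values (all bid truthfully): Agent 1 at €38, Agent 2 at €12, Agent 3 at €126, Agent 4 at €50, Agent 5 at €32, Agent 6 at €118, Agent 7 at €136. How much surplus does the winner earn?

Surplus = €10.

Bids in descending order: Agent 7 €136 > Agent 3 €126 > Agent 6 €118 > Agent 4 €50 > Agent 1 €38 > Agent 5 €32 > Agent 2 €12.
Agent 7 wins with the top bid and pays the second-highest, €126.
Surplus = €136 − €126 = €10.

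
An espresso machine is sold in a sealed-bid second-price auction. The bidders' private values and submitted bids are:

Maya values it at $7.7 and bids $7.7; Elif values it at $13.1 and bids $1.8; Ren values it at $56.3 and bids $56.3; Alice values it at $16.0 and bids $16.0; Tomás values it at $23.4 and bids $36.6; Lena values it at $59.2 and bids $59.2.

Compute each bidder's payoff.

Payoffs: Maya $0.0, Elif $0.0, Ren $0.0, Alice $0.0, Tomás $0.0, Lena $2.9.

Ranking the bids: Lena $59.2, then Ren $56.3, then Tomás $36.6, then Alice $16.0, then Maya $7.7, then Elif $1.8.
Lena has the top bid and wins; the price is the second-highest bid, $56.3.
Lena's payoff = $59.2 − $56.3 = $2.9. All other bidders lose, so their payoff is 0.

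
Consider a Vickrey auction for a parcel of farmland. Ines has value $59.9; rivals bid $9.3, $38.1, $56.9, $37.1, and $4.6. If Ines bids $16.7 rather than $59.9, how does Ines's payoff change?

Payoff change: -$3.0.

The highest competing bid is $56.9.
Bidding truthfully at $59.9: Ines has the top bid, wins, and pays the second-highest bid $56.9. Payoff = $59.9 − $56.9 = $3.0.
Bidding $16.7: the top bid is $56.9 (a rival), so Ines loses. Payoff = $0.0.
Change = $0.0 − $3.0 = -$3.0.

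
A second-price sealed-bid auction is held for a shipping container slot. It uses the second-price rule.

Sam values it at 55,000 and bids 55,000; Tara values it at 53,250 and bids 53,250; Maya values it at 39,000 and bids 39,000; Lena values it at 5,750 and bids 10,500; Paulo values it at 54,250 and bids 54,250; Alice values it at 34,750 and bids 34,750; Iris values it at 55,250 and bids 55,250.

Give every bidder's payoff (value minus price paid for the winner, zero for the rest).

Payoffs: Sam 0, Tara 0, Maya 0, Lena 0, Paulo 0, Alice 0, Iris 250.

Ordered from highest: Iris 55,250, then Sam 55,000, then Paulo 54,250, then Tara 53,250, then Maya 39,000, then Alice 34,750, then Lena 10,500.
Iris has the top bid and wins; the price is the second-highest bid, 55,000.
Iris's payoff = 55,250 − 55,000 = 250. All other bidders lose, so their payoff is 0.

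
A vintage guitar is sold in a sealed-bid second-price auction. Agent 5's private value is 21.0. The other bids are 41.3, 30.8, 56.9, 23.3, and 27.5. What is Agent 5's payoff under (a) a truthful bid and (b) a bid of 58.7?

(a) 0.0  (b) -35.9

The highest competing bid is 56.9.
Bidding truthfully at 21.0: the top bid is 56.9 (a rival), so Agent 5 loses. Payoff = 0.0.
Bidding 58.7: Agent 5 has the top bid, wins, and pays the second-highest bid 56.9. Payoff = 21.0 − 56.9 = -35.9.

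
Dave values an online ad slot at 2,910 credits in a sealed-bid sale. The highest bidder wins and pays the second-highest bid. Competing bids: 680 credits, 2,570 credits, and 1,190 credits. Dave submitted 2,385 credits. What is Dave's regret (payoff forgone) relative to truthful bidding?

340 credits

The highest competing bid is 2,570 credits.
Bidding truthfully at 2,910 credits: Dave has the top bid, wins, and pays the second-highest bid 2,570 credits. Payoff = 2,910 credits − 2,570 credits = 340 credits.
Bidding 2,385 credits: the top bid is 2,570 credits (a rival), so Dave loses. Payoff = 0 credits.
Regret = truthful payoff − actual payoff = 340 credits − 0 credits = 340 credits.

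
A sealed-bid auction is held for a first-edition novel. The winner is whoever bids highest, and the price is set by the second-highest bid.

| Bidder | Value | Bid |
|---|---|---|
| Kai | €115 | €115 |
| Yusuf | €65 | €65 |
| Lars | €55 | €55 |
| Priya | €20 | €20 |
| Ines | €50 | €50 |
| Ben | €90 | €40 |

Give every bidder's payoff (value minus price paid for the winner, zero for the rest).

Ordered from highest: Kai €115 > Yusuf €65 > Lars €55 > Ines €50 > Ben €40 > Priya €20.
Kai has the top bid and wins; the price is the second-highest bid, €65.
Kai's payoff = €115 − €65 = €50. All other bidders lose, so their payoff is 0.

Kai €50, Yusuf €0, Lars €0, Priya €0, Ines €0, Ben €0.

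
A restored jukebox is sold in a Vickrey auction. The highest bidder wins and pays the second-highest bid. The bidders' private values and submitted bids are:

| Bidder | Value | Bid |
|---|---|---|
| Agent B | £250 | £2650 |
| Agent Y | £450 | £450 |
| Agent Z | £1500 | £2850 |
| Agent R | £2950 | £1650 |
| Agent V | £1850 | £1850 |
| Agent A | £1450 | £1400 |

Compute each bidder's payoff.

Ordered from highest: Agent Z £2850, then Agent B £2650, then Agent V £1850, then Agent R £1650, then Agent A £1400, then Agent Y £450.
Agent Z has the top bid and wins; the price is the second-highest bid, £2650.
Agent Z's payoff = £1500 − £2650 = -£1150. All other bidders lose, so their payoff is 0.

Agent B £0, Agent Y £0, Agent Z -£1150, Agent R £0, Agent V £0, Agent A £0.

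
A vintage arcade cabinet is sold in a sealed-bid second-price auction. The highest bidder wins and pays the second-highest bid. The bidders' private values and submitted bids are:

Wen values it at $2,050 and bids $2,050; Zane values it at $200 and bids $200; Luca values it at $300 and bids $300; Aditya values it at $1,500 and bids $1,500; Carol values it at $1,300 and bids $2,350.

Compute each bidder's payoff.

Wen $0, Zane $0, Luca $0, Aditya $0, Carol -$750.

Ranking the bids: Carol $2,350, then Wen $2,050, then Aditya $1,500, then Luca $300, then Zane $200.
Carol has the top bid and wins; the price is the second-highest bid, $2,050.
Carol's payoff = $1,300 − $2,050 = -$750. All other bidders lose, so their payoff is 0.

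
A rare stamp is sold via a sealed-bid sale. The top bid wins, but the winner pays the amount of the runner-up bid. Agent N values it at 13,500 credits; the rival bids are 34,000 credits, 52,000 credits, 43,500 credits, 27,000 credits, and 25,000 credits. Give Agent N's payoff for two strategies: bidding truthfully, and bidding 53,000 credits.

The highest competing bid is 52,000 credits.
Bidding truthfully at 13,500 credits: the top bid is 52,000 credits (a rival), so Agent N loses. Payoff = 0 credits.
Bidding 53,000 credits: Agent N has the top bid, wins, and pays the second-highest bid 52,000 credits. Payoff = 13,500 credits − 52,000 credits = -38,500 credits.
This is the dominant-strategy logic: truthful bidding weakly beats any alternative.

Truthful: 0 credits; alternative: -38,500 credits.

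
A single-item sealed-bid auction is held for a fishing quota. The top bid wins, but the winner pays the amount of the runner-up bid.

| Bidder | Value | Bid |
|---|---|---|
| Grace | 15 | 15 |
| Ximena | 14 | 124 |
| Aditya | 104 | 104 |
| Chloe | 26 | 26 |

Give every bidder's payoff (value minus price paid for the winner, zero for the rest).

Payoffs: Grace 0, Ximena -90, Aditya 0, Chloe 0.

Bids in descending order: Ximena 124, then Aditya 104, then Chloe 26, then Grace 15.
Ximena has the top bid and wins; the price is the second-highest bid, 104.
Ximena's payoff = 14 − 104 = -90. All other bidders lose, so their payoff is 0.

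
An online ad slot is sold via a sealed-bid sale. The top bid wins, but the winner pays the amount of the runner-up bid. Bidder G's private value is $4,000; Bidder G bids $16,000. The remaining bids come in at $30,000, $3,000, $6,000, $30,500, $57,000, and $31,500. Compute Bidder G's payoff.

Payoff = $0.

Highest competing bid: $57,000.
Bidder G's bid $16,000 is not the highest, so Bidder G loses, pays nothing, and earns zero payoff.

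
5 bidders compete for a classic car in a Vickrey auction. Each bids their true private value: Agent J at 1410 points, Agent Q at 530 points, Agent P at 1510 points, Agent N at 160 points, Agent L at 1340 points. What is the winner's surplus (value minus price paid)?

100 points

Ranking the bids: Agent P 1510 points, then Agent J 1410 points, then Agent L 1340 points, then Agent Q 530 points, then Agent N 160 points.
Agent P wins with the top bid and pays the second-highest, 1410 points.
Surplus = 1510 points − 1410 points = 100 points.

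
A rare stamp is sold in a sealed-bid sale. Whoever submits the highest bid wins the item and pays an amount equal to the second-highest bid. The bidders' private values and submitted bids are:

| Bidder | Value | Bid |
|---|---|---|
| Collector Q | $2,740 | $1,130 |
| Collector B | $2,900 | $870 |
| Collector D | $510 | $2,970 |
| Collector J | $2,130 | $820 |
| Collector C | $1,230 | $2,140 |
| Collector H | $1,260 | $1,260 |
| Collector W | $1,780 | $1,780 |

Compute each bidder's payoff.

Collector Q $0, Collector B $0, Collector D -$1,630, Collector J $0, Collector C $0, Collector H $0, Collector W $0.

Bids in descending order: Collector D $2,970 > Collector C $2,140 > Collector W $1,780 > Collector H $1,260 > Collector Q $1,130 > Collector B $870 > Collector J $820.
Collector D has the top bid and wins; the price is the second-highest bid, $2,140.
Collector D's payoff = $510 − $2,140 = -$1,630. All other bidders lose, so their payoff is 0.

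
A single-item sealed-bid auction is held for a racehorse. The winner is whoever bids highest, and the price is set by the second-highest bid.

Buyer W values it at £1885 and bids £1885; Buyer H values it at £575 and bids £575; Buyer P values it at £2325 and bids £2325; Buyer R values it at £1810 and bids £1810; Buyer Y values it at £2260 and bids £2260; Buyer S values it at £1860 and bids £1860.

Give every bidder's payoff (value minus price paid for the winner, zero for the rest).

Buyer W £0, Buyer H £0, Buyer P £65, Buyer R £0, Buyer Y £0, Buyer S £0.

Sorted high to low: Buyer P £2325 > Buyer Y £2260 > Buyer W £1885 > Buyer S £1860 > Buyer R £1810 > Buyer H £575.
Buyer P has the top bid and wins; the price is the second-highest bid, £2260.
Buyer P's payoff = £2325 − £2260 = £65. All other bidders lose, so their payoff is 0.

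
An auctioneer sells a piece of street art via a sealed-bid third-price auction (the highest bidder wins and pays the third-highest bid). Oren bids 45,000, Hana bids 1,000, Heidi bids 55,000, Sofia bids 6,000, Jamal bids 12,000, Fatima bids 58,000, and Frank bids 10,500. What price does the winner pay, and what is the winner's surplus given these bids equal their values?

Bids in descending order: Fatima 58,000 > Heidi 55,000 > Oren 45,000 > Jamal 12,000 > Frank 10,500 > Sofia 6,000 > Hana 1,000.
Fatima is the highest bidder, so Fatima wins.
Under the third-price rule, the price is the third-highest bid: 45,000.
Surplus = 58,000 − 45,000 = 13,000.

Price 45,000; surplus 13,000.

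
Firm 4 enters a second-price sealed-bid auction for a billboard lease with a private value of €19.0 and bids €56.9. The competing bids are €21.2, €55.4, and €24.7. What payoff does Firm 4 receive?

The bidder's payoff: -€36.4.

Highest competing bid: €55.4.
Firm 4's bid €56.9 is the highest overall, so Firm 4 wins and pays the second-highest bid, €55.4.
Payoff = value − price = €19.0 − €55.4 = -€36.4.
Overbidding won the item at a price above value — truthful bidding would have avoided this loss.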